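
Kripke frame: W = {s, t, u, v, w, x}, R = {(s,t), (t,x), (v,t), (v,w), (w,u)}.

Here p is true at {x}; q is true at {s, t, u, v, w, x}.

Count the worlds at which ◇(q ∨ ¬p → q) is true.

s: successors {t}; q ∨ ¬p → q there: t:T. ✓
t: successors {x}; q ∨ ¬p → q there: x:T. ✓
u: no successors, so ◇(q ∨ ¬p → q) fails. ✗
v: successors {t, w}; q ∨ ¬p → q there: t:T, w:T. ✓
w: successors {u}; q ∨ ¬p → q there: u:T. ✓
x: no successors, so ◇(q ∨ ¬p → q) fails. ✗
Satisfying worlds: {s, t, v, w}.

4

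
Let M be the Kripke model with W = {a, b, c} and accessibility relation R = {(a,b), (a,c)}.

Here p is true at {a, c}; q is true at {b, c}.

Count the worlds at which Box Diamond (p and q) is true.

2

a: successors {b, c}; Diamond (p and q) there: b:F, c:F. ✗
b: no successors, so Box Diamond (p and q) holds vacuously. ✓
c: no successors, so Box Diamond (p and q) holds vacuously. ✓
Satisfying worlds: {b, c}.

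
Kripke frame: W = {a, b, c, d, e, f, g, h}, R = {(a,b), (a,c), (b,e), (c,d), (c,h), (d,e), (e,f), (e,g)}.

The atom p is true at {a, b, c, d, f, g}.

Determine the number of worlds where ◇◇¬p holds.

a: successors {b, c}; ◇¬p there: b:T, c:T. ✓
b: successors {e}; ◇¬p there: e:F. ✗
c: successors {d, h}; ◇¬p there: d:T, h:F. ✓
d: successors {e}; ◇¬p there: e:F. ✗
e: successors {f, g}; ◇¬p there: f:F, g:F. ✗
f: no successors, so ◇◇¬p fails. ✗
g: no successors, so ◇◇¬p fails. ✗
h: no successors, so ◇◇¬p fails. ✗
Satisfying worlds: {a, c}.

2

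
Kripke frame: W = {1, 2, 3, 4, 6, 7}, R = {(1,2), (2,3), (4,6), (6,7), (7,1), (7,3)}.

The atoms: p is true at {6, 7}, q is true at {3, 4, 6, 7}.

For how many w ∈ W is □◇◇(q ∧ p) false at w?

1: successors {2}; ◇◇(q ∧ p) there: 2:F. ✗
2: successors {3}; ◇◇(q ∧ p) there: 3:F. ✗
3: no successors, so □◇◇(q ∧ p) holds vacuously. ✓
4: successors {6}; ◇◇(q ∧ p) there: 6:F. ✗
6: successors {7}; ◇◇(q ∧ p) there: 7:F. ✗
7: successors {1, 3}; ◇◇(q ∧ p) there: 1:F, 3:F. ✗
Satisfying worlds: {3}.
So □◇◇(q ∧ p) fails at the other 5 worlds.

5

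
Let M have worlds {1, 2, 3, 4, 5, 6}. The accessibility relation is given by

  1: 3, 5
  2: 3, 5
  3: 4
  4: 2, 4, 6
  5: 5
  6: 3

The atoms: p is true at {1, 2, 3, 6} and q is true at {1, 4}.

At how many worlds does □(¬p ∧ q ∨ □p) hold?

1: successors {3, 5}; ¬p ∧ q ∨ □p there: 3:F, 5:F. ✗
2: successors {3, 5}; ¬p ∧ q ∨ □p there: 3:F, 5:F. ✗
3: successors {4}; ¬p ∧ q ∨ □p there: 4:T. ✓
4: successors {2, 4, 6}; ¬p ∧ q ∨ □p there: 2:F, 4:T, 6:T. ✗
5: successors {5}; ¬p ∧ q ∨ □p there: 5:F. ✗
6: successors {3}; ¬p ∧ q ∨ □p there: 3:F. ✗
Satisfying worlds: {3}.

1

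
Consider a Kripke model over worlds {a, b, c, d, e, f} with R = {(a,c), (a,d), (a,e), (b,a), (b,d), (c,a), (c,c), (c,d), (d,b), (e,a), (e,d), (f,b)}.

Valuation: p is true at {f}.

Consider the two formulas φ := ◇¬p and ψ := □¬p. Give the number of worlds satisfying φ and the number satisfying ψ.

For ◇¬p:
a: successors {c, d, e}; ¬p there: c:T, d:T, e:T. ✓
b: successors {a, d}; ¬p there: a:T, d:T. ✓
c: successors {a, c, d}; ¬p there: a:T, c:T, d:T. ✓
d: successors {b}; ¬p there: b:T. ✓
e: successors {a, d}; ¬p there: a:T, d:T. ✓
f: successors {b}; ¬p there: b:T. ✓
— 6 worlds.
For □¬p:
a: successors {c, d, e}; ¬p there: c:T, d:T, e:T. ✓
b: successors {a, d}; ¬p there: a:T, d:T. ✓
c: successors {a, c, d}; ¬p there: a:T, c:T, d:T. ✓
d: successors {b}; ¬p there: b:T. ✓
e: successors {a, d}; ¬p there: a:T, d:T. ✓
f: successors {b}; ¬p there: b:T. ✓
— 6 worlds.

6 and 6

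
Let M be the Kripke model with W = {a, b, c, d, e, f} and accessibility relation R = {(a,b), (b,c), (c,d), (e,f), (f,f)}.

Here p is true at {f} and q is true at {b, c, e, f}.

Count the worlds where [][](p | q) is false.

a: successors {b}; [](p | q) there: b:T. ✓
b: successors {c}; [](p | q) there: c:F. ✗
c: successors {d}; [](p | q) there: d:T. ✓
d: no successors, so [][](p | q) holds vacuously. ✓
e: successors {f}; [](p | q) there: f:T. ✓
f: successors {f}; [](p | q) there: f:T. ✓
Satisfying worlds: {a, c, d, e, f}.
So [][](p | q) fails at the other 1 world.

1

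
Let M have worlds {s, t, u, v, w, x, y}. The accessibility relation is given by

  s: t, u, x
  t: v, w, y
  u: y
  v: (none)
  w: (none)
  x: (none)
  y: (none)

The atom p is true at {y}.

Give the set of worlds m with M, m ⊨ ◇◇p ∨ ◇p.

s: ◇◇p is T, ◇p is F. ✓
t: ◇◇p is F, ◇p is T. ✓
u: ◇◇p is F, ◇p is T. ✓
v: ◇◇p is F, ◇p is F. ✗
w: ◇◇p is F, ◇p is F. ✗
x: ◇◇p is F, ◇p is F. ✗
y: ◇◇p is F, ◇p is F. ✗

{s, t, u}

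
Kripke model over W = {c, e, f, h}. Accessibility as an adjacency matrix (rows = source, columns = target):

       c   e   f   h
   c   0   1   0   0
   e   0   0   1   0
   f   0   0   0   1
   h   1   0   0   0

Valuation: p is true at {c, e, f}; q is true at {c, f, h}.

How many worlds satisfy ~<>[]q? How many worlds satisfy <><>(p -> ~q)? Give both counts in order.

For ~<>[]q:
c: <>[]q is T. ✗
e: <>[]q is T. ✗
f: <>[]q is T. ✗
h: <>[]q is F. ✓
— 1 world.
For <><>(p -> ~q):
c: successors {e}; <>(p -> ~q) there: e:F. ✗
e: successors {f}; <>(p -> ~q) there: f:T. ✓
f: successors {h}; <>(p -> ~q) there: h:F. ✗
h: successors {c}; <>(p -> ~q) there: c:T. ✓
— 2 worlds.

1 and 2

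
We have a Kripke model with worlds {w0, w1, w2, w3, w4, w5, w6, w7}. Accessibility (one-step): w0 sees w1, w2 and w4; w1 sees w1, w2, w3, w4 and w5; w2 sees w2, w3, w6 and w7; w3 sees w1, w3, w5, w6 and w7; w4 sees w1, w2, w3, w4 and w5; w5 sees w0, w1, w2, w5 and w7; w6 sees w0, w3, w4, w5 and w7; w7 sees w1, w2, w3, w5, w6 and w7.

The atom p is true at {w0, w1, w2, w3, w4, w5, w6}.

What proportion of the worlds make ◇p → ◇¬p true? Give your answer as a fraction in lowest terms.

5/8

w0: ◇p is T, ◇¬p is F. ✗
w1: ◇p is T, ◇¬p is F. ✗
w2: ◇p is T, ◇¬p is T. ✓
w3: ◇p is T, ◇¬p is T. ✓
w4: ◇p is T, ◇¬p is F. ✗
w5: ◇p is T, ◇¬p is T. ✓
w6: ◇p is T, ◇¬p is T. ✓
w7: ◇p is T, ◇¬p is T. ✓
That's 5 of 8 worlds, so 5/8.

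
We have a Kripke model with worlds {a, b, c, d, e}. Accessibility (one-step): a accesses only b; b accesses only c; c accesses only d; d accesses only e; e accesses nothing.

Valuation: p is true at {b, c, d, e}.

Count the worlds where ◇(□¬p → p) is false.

a: successors {b}; □¬p → p there: b:T. ✓
b: successors {c}; □¬p → p there: c:T. ✓
c: successors {d}; □¬p → p there: d:T. ✓
d: successors {e}; □¬p → p there: e:T. ✓
e: no successors, so ◇(□¬p → p) fails. ✗
Satisfying worlds: {a, b, c, d}.
So ◇(□¬p → p) fails at the other 1 world.

1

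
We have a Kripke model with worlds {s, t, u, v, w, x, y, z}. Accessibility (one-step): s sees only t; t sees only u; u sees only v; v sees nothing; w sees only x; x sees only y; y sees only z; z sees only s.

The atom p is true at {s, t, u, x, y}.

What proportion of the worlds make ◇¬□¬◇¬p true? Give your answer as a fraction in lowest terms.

1/4

s: successors {t}; ¬□¬◇¬p there: t:T. ✓
t: successors {u}; ¬□¬◇¬p there: u:F. ✗
u: successors {v}; ¬□¬◇¬p there: v:F. ✗
v: no successors, so ◇¬□¬◇¬p fails. ✗
w: successors {x}; ¬□¬◇¬p there: x:T. ✓
x: successors {y}; ¬□¬◇¬p there: y:F. ✗
y: successors {z}; ¬□¬◇¬p there: z:F. ✗
z: successors {s}; ¬□¬◇¬p there: s:F. ✗
That's 2 of 8 worlds, so 2/8 = 1/4.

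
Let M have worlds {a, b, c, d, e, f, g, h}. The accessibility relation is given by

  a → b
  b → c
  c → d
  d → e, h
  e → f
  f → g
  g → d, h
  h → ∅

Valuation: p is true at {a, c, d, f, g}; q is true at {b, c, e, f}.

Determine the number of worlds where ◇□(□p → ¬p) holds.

6

a: successors {b}; □(□p → ¬p) there: b:F. ✗
b: successors {c}; □(□p → ¬p) there: c:T. ✓
c: successors {d}; □(□p → ¬p) there: d:T. ✓
d: successors {e, h}; □(□p → ¬p) there: e:F, h:T. ✓
e: successors {f}; □(□p → ¬p) there: f:T. ✓
f: successors {g}; □(□p → ¬p) there: g:T. ✓
g: successors {d, h}; □(□p → ¬p) there: d:T, h:T. ✓
h: no successors, so ◇□(□p → ¬p) fails. ✗
Satisfying worlds: {b, c, d, e, f, g}.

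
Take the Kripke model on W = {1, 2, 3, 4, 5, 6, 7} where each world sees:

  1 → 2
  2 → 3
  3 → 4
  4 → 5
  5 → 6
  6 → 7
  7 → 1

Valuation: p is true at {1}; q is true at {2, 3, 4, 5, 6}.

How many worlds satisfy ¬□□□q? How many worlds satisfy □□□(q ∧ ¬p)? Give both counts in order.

2 and 5

For ¬□□□q:
1: □□□q is T. ✗
2: □□□q is T. ✗
3: □□□q is T. ✗
4: □□□q is F. ✓
5: □□□q is F. ✓
6: □□□q is T. ✗
7: □□□q is T. ✗
— 2 worlds.
For □□□(q ∧ ¬p):
1: successors {2}; □□(q ∧ ¬p) there: 2:T. ✓
2: successors {3}; □□(q ∧ ¬p) there: 3:T. ✓
3: successors {4}; □□(q ∧ ¬p) there: 4:T. ✓
4: successors {5}; □□(q ∧ ¬p) there: 5:F. ✗
5: successors {6}; □□(q ∧ ¬p) there: 6:F. ✗
6: successors {7}; □□(q ∧ ¬p) there: 7:T. ✓
7: successors {1}; □□(q ∧ ¬p) there: 1:T. ✓
— 5 worlds.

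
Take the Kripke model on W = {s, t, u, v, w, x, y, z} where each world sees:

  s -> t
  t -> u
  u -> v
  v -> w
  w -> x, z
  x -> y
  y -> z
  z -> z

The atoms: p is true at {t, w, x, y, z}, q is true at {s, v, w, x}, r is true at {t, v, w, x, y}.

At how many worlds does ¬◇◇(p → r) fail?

5

s: ◇◇(p → r) is T. ✗
t: ◇◇(p → r) is T. ✗
u: ◇◇(p → r) is T. ✗
v: ◇◇(p → r) is T. ✗
w: ◇◇(p → r) is T. ✗
x: ◇◇(p → r) is F. ✓
y: ◇◇(p → r) is F. ✓
z: ◇◇(p → r) is F. ✓
Satisfying worlds: {x, y, z}.
So ¬◇◇(p → r) fails at the other 5 worlds.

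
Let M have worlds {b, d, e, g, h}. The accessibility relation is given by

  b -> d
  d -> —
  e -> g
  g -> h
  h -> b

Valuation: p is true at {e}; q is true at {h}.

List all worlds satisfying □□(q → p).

b: successors {d}; □(q → p) there: d:T. ✓
d: no successors, so □□(q → p) holds vacuously. ✓
e: successors {g}; □(q → p) there: g:F. ✗
g: successors {h}; □(q → p) there: h:T. ✓
h: successors {b}; □(q → p) there: b:T. ✓

{b, d, g, h}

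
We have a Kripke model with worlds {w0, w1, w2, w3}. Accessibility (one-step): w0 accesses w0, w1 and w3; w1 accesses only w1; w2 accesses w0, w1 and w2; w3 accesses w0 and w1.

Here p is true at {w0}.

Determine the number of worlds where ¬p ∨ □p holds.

w0: ¬p is F, □p is F. ✗
w1: ¬p is T, □p is F. ✓
w2: ¬p is T, □p is F. ✓
w3: ¬p is T, □p is F. ✓
Satisfying worlds: {w1, w2, w3}.

3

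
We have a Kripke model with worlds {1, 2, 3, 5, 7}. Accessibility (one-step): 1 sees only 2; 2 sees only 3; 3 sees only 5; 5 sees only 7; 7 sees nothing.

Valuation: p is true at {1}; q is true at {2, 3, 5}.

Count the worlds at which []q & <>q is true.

1: []q is T, <>q is T. ✓
2: []q is T, <>q is T. ✓
3: []q is T, <>q is T. ✓
5: []q is F, <>q is F. ✗
7: []q is T, <>q is F. ✗
Satisfying worlds: {1, 2, 3}.

3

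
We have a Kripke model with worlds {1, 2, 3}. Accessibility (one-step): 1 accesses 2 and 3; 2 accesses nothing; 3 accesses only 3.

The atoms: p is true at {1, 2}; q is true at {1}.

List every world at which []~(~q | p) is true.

1: successors {2, 3}; ~(~q | p) there: 2:F, 3:F. ✗
2: no successors, so []~(~q | p) holds vacuously. ✓
3: successors {3}; ~(~q | p) there: 3:F. ✗

{2}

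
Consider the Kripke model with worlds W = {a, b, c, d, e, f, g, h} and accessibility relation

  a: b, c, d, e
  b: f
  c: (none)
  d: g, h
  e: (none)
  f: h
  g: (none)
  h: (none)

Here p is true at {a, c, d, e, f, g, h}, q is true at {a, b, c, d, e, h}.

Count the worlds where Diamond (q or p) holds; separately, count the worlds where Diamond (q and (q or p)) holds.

For Diamond (q or p):
a: successors {b, c, d, e}; q or p there: b:T, c:T, d:T, e:T. ✓
b: successors {f}; q or p there: f:T. ✓
c: no successors, so Diamond (q or p) fails. ✗
d: successors {g, h}; q or p there: g:T, h:T. ✓
e: no successors, so Diamond (q or p) fails. ✗
f: successors {h}; q or p there: h:T. ✓
g: no successors, so Diamond (q or p) fails. ✗
h: no successors, so Diamond (q or p) fails. ✗
— 4 worlds.
For Diamond (q and (q or p)):
a: successors {b, c, d, e}; q and (q or p) there: b:T, c:T, d:T, e:T. ✓
b: successors {f}; q and (q or p) there: f:F. ✗
c: no successors, so Diamond (q and (q or p)) fails. ✗
d: successors {g, h}; q and (q or p) there: g:F, h:T. ✓
e: no successors, so Diamond (q and (q or p)) fails. ✗
f: successors {h}; q and (q or p) there: h:T. ✓
g: no successors, so Diamond (q and (q or p)) fails. ✗
h: no successors, so Diamond (q and (q or p)) fails. ✗
— 3 worlds.

4 and 3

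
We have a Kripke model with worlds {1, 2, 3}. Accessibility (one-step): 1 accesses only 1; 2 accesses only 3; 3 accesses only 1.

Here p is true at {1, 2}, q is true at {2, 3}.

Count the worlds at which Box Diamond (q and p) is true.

1: successors {1}; Diamond (q and p) there: 1:F. ✗
2: successors {3}; Diamond (q and p) there: 3:F. ✗
3: successors {1}; Diamond (q and p) there: 1:F. ✗
Satisfying worlds: ∅.

0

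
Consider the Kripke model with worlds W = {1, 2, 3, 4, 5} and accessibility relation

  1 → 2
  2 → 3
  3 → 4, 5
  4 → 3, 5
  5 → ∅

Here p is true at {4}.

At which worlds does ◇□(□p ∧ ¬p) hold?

{3, 4}

1: successors {2}; □(□p ∧ ¬p) there: 2:F. ✗
2: successors {3}; □(□p ∧ ¬p) there: 3:F. ✗
3: successors {4, 5}; □(□p ∧ ¬p) there: 4:F, 5:T. ✓
4: successors {3, 5}; □(□p ∧ ¬p) there: 3:F, 5:T. ✓
5: no successors, so ◇□(□p ∧ ¬p) fails. ✗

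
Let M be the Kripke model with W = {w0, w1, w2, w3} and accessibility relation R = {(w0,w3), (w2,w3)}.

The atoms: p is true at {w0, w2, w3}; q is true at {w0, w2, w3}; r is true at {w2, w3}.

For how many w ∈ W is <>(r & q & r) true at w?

2

w0: successors {w3}; r & q & r there: w3:T. ✓
w1: no successors, so <>(r & q & r) fails. ✗
w2: successors {w3}; r & q & r there: w3:T. ✓
w3: no successors, so <>(r & q & r) fails. ✗
Satisfying worlds: {w0, w2}.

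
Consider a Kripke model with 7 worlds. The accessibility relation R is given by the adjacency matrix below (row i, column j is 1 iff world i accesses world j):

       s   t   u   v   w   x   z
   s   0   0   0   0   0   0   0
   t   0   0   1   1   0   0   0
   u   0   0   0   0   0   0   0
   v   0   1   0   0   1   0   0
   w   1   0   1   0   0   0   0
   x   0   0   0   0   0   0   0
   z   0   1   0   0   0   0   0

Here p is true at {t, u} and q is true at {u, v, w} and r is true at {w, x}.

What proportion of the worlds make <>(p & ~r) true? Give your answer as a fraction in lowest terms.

s: no successors, so <>(p & ~r) fails. ✗
t: successors {u, v}; p & ~r there: u:T, v:F. ✓
u: no successors, so <>(p & ~r) fails. ✗
v: successors {t, w}; p & ~r there: t:T, w:F. ✓
w: successors {s, u}; p & ~r there: s:F, u:T. ✓
x: no successors, so <>(p & ~r) fails. ✗
z: successors {t}; p & ~r there: t:T. ✓
That's 4 of 7 worlds, so 4/7.

4/7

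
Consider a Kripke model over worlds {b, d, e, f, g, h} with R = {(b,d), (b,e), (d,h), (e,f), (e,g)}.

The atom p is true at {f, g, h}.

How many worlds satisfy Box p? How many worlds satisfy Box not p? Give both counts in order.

For Box p:
b: successors {d, e}; p there: d:F, e:F. ✗
d: successors {h}; p there: h:T. ✓
e: successors {f, g}; p there: f:T, g:T. ✓
f: no successors, so Box p holds vacuously. ✓
g: no successors, so Box p holds vacuously. ✓
h: no successors, so Box p holds vacuously. ✓
— 5 worlds.
For Box not p:
b: successors {d, e}; not p there: d:T, e:T. ✓
d: successors {h}; not p there: h:F. ✗
e: successors {f, g}; not p there: f:F, g:F. ✗
f: no successors, so Box not p holds vacuously. ✓
g: no successors, so Box not p holds vacuously. ✓
h: no successors, so Box not p holds vacuously. ✓
— 4 worlds.

5 and 4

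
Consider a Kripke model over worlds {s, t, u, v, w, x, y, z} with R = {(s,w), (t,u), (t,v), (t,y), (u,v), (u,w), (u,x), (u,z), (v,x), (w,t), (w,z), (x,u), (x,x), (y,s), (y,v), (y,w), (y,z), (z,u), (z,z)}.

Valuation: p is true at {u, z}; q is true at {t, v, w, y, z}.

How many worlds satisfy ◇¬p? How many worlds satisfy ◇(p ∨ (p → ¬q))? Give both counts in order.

For ◇¬p:
s: successors {w}; ¬p there: w:T. ✓
t: successors {u, v, y}; ¬p there: u:F, v:T, y:T. ✓
u: successors {v, w, x, z}; ¬p there: v:T, w:T, x:T, z:F. ✓
v: successors {x}; ¬p there: x:T. ✓
w: successors {t, z}; ¬p there: t:T, z:F. ✓
x: successors {u, x}; ¬p there: u:F, x:T. ✓
y: successors {s, v, w, z}; ¬p there: s:T, v:T, w:T, z:F. ✓
z: successors {u, z}; ¬p there: u:F, z:F. ✗
— 7 worlds.
For ◇(p ∨ (p → ¬q)):
s: successors {w}; p ∨ (p → ¬q) there: w:T. ✓
t: successors {u, v, y}; p ∨ (p → ¬q) there: u:T, v:T, y:T. ✓
u: successors {v, w, x, z}; p ∨ (p → ¬q) there: v:T, w:T, x:T, z:T. ✓
v: successors {x}; p ∨ (p → ¬q) there: x:T. ✓
w: successors {t, z}; p ∨ (p → ¬q) there: t:T, z:T. ✓
x: successors {u, x}; p ∨ (p → ¬q) there: u:T, x:T. ✓
y: successors {s, v, w, z}; p ∨ (p → ¬q) there: s:T, v:T, w:T, z:T. ✓
z: successors {u, z}; p ∨ (p → ¬q) there: u:T, z:T. ✓
— 8 worlds.

7 and 8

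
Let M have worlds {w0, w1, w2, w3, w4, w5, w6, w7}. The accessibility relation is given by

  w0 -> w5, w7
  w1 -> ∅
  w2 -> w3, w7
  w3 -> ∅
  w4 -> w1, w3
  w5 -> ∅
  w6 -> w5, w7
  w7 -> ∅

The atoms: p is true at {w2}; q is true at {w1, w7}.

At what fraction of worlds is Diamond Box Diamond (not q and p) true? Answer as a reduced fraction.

w0: successors {w5, w7}; Box Diamond (not q and p) there: w5:T, w7:T. ✓
w1: no successors, so Diamond Box Diamond (not q and p) fails. ✗
w2: successors {w3, w7}; Box Diamond (not q and p) there: w3:T, w7:T. ✓
w3: no successors, so Diamond Box Diamond (not q and p) fails. ✗
w4: successors {w1, w3}; Box Diamond (not q and p) there: w1:T, w3:T. ✓
w5: no successors, so Diamond Box Diamond (not q and p) fails. ✗
w6: successors {w5, w7}; Box Diamond (not q and p) there: w5:T, w7:T. ✓
w7: no successors, so Diamond Box Diamond (not q and p) fails. ✗
That's 4 of 8 worlds, so 4/8 = 1/2.

1/2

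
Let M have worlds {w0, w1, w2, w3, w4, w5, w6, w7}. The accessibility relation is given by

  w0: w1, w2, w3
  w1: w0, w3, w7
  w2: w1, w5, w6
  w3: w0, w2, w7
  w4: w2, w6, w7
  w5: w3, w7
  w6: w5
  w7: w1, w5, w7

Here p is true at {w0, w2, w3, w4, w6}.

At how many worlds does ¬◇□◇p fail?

w0: ◇□◇p is F. ✓
w1: ◇□◇p is T. ✗
w2: ◇□◇p is T. ✗
w3: ◇□◇p is T. ✗
w4: ◇□◇p is T. ✗
w5: ◇□◇p is F. ✓
w6: ◇□◇p is F. ✓
w7: ◇□◇p is F. ✓
Satisfying worlds: {w0, w5, w6, w7}.
So ¬◇□◇p fails at the other 4 worlds.

4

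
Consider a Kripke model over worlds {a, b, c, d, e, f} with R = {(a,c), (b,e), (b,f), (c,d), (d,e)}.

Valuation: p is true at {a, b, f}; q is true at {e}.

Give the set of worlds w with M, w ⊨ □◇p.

a: successors {c}; ◇p there: c:F. ✗
b: successors {e, f}; ◇p there: e:F, f:F. ✗
c: successors {d}; ◇p there: d:F. ✗
d: successors {e}; ◇p there: e:F. ✗
e: no successors, so □◇p holds vacuously. ✓
f: no successors, so □◇p holds vacuously. ✓

{e, f}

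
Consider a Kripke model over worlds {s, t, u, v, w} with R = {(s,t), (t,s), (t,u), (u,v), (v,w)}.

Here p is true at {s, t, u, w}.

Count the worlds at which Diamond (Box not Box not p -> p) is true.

s: successors {t}; Box not Box not p -> p there: t:T. ✓
t: successors {s, u}; Box not Box not p -> p there: s:T, u:T. ✓
u: successors {v}; Box not Box not p -> p there: v:T. ✓
v: successors {w}; Box not Box not p -> p there: w:T. ✓
w: no successors, so Diamond (Box not Box not p -> p) fails. ✗
Satisfying worlds: {s, t, u, v}.

4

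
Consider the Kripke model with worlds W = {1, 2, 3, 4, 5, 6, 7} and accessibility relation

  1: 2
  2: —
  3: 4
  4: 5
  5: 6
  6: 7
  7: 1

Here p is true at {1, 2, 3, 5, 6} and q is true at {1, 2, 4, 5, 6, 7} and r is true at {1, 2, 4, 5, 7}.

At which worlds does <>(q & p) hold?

{1, 4, 5, 7}

1: successors {2}; q & p there: 2:T. ✓
2: no successors, so <>(q & p) fails. ✗
3: successors {4}; q & p there: 4:F. ✗
4: successors {5}; q & p there: 5:T. ✓
5: successors {6}; q & p there: 6:T. ✓
6: successors {7}; q & p there: 7:F. ✗
7: successors {1}; q & p there: 1:T. ✓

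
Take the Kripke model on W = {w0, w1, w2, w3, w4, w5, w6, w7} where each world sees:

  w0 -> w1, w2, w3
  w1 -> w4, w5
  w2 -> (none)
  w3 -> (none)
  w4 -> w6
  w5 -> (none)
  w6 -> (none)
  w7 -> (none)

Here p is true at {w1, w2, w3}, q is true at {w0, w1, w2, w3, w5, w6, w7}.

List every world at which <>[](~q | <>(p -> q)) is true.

w0: successors {w1, w2, w3}; [](~q | <>(p -> q)) there: w1:F, w2:T, w3:T. ✓
w1: successors {w4, w5}; [](~q | <>(p -> q)) there: w4:F, w5:T. ✓
w2: no successors, so <>[](~q | <>(p -> q)) fails. ✗
w3: no successors, so <>[](~q | <>(p -> q)) fails. ✗
w4: successors {w6}; [](~q | <>(p -> q)) there: w6:T. ✓
w5: no successors, so <>[](~q | <>(p -> q)) fails. ✗
w6: no successors, so <>[](~q | <>(p -> q)) fails. ✗
w7: no successors, so <>[](~q | <>(p -> q)) fails. ✗

{w0, w1, w4}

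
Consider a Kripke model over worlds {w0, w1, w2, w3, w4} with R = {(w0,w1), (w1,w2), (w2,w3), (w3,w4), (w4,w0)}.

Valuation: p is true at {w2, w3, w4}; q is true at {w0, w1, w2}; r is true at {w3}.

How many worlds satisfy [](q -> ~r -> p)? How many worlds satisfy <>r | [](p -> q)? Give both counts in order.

For [](q -> ~r -> p):
w0: successors {w1}; q -> ~r -> p there: w1:F. ✗
w1: successors {w2}; q -> ~r -> p there: w2:T. ✓
w2: successors {w3}; q -> ~r -> p there: w3:T. ✓
w3: successors {w4}; q -> ~r -> p there: w4:T. ✓
w4: successors {w0}; q -> ~r -> p there: w0:F. ✗
— 3 worlds.
For <>r | [](p -> q):
w0: <>r is F, [](p -> q) is T. ✓
w1: <>r is F, [](p -> q) is T. ✓
w2: <>r is T, [](p -> q) is F. ✓
w3: <>r is F, [](p -> q) is F. ✗
w4: <>r is F, [](p -> q) is T. ✓
— 4 worlds.

3 and 4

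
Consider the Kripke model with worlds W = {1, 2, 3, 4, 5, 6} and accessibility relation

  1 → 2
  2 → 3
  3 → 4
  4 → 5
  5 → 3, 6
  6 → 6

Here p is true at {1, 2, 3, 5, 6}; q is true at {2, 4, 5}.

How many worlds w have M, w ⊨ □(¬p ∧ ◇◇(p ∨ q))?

1

1: successors {2}; ¬p ∧ ◇◇(p ∨ q) there: 2:F. ✗
2: successors {3}; ¬p ∧ ◇◇(p ∨ q) there: 3:F. ✗
3: successors {4}; ¬p ∧ ◇◇(p ∨ q) there: 4:T. ✓
4: successors {5}; ¬p ∧ ◇◇(p ∨ q) there: 5:F. ✗
5: successors {3, 6}; ¬p ∧ ◇◇(p ∨ q) there: 3:F, 6:F. ✗
6: successors {6}; ¬p ∧ ◇◇(p ∨ q) there: 6:F. ✗
Satisfying worlds: {3}.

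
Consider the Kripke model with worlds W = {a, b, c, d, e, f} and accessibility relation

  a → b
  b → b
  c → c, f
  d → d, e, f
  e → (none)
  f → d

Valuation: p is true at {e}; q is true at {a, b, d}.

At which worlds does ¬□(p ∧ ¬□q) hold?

{a, b, c, d, f}

a: □(p ∧ ¬□q) is F. ✓
b: □(p ∧ ¬□q) is F. ✓
c: □(p ∧ ¬□q) is F. ✓
d: □(p ∧ ¬□q) is F. ✓
e: □(p ∧ ¬□q) is T. ✗
f: □(p ∧ ¬□q) is F. ✓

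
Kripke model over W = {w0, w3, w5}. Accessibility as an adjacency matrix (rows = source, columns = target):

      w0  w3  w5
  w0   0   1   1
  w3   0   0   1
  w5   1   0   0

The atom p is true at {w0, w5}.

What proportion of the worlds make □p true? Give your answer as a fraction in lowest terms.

w0: successors {w3, w5}; p there: w3:F, w5:T. ✗
w3: successors {w5}; p there: w5:T. ✓
w5: successors {w0}; p there: w0:T. ✓
That's 2 of 3 worlds, so 2/3.

2/3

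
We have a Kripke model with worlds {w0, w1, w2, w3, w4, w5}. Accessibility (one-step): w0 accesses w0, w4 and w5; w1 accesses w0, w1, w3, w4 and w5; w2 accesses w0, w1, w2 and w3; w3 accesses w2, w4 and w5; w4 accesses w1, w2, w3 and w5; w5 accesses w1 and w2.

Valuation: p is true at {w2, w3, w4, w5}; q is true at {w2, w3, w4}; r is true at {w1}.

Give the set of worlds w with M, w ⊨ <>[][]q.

w0: successors {w0, w4, w5}; [][]q there: w0:F, w4:F, w5:F. ✗
w1: successors {w0, w1, w3, w4, w5}; [][]q there: w0:F, w1:F, w3:F, w4:F, w5:F. ✗
w2: successors {w0, w1, w2, w3}; [][]q there: w0:F, w1:F, w2:F, w3:F. ✗
w3: successors {w2, w4, w5}; [][]q there: w2:F, w4:F, w5:F. ✗
w4: successors {w1, w2, w3, w5}; [][]q there: w1:F, w2:F, w3:F, w5:F. ✗
w5: successors {w1, w2}; [][]q there: w1:F, w2:F. ✗

∅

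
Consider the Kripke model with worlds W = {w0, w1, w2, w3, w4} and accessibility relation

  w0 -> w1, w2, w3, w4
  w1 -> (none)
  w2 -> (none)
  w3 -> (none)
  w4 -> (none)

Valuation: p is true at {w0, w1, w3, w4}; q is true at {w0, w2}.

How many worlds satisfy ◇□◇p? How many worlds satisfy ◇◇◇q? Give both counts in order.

For ◇□◇p:
w0: successors {w1, w2, w3, w4}; □◇p there: w1:T, w2:T, w3:T, w4:T. ✓
w1: no successors, so ◇□◇p fails. ✗
w2: no successors, so ◇□◇p fails. ✗
w3: no successors, so ◇□◇p fails. ✗
w4: no successors, so ◇□◇p fails. ✗
— 1 world.
For ◇◇◇q:
w0: successors {w1, w2, w3, w4}; ◇◇q there: w1:F, w2:F, w3:F, w4:F. ✗
w1: no successors, so ◇◇◇q fails. ✗
w2: no successors, so ◇◇◇q fails. ✗
w3: no successors, so ◇◇◇q fails. ✗
w4: no successors, so ◇◇◇q fails. ✗
— 0 worlds.

1 and 0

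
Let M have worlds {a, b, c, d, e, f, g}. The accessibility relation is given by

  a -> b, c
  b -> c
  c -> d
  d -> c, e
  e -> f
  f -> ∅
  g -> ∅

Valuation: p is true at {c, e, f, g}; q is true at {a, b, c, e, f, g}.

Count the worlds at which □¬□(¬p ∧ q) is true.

6

a: successors {b, c}; ¬□(¬p ∧ q) there: b:T, c:T. ✓
b: successors {c}; ¬□(¬p ∧ q) there: c:T. ✓
c: successors {d}; ¬□(¬p ∧ q) there: d:T. ✓
d: successors {c, e}; ¬□(¬p ∧ q) there: c:T, e:T. ✓
e: successors {f}; ¬□(¬p ∧ q) there: f:F. ✗
f: no successors, so □¬□(¬p ∧ q) holds vacuously. ✓
g: no successors, so □¬□(¬p ∧ q) holds vacuously. ✓
Satisfying worlds: {a, b, c, d, f, g}.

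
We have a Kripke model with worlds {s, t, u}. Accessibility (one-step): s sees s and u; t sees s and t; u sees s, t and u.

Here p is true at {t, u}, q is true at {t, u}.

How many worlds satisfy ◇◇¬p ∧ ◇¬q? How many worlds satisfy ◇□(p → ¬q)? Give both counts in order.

For ◇◇¬p ∧ ◇¬q:
s: ◇◇¬p is T, ◇¬q is T. ✓
t: ◇◇¬p is T, ◇¬q is T. ✓
u: ◇◇¬p is T, ◇¬q is T. ✓
— 3 worlds.
For ◇□(p → ¬q):
s: successors {s, u}; □(p → ¬q) there: s:F, u:F. ✗
t: successors {s, t}; □(p → ¬q) there: s:F, t:F. ✗
u: successors {s, t, u}; □(p → ¬q) there: s:F, t:F, u:F. ✗
— 0 worlds.

3 and 0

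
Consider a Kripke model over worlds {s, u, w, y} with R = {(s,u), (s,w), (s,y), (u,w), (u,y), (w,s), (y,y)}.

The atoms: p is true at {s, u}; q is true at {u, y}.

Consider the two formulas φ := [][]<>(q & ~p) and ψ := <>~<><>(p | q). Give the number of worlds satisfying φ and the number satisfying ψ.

2 and 0

For [][]<>(q & ~p):
s: successors {u, w, y}; []<>(q & ~p) there: u:F, w:T, y:T. ✗
u: successors {w, y}; []<>(q & ~p) there: w:T, y:T. ✓
w: successors {s}; []<>(q & ~p) there: s:F. ✗
y: successors {y}; []<>(q & ~p) there: y:T. ✓
— 2 worlds.
For <>~<><>(p | q):
s: successors {u, w, y}; ~<><>(p | q) there: u:F, w:F, y:F. ✗
u: successors {w, y}; ~<><>(p | q) there: w:F, y:F. ✗
w: successors {s}; ~<><>(p | q) there: s:F. ✗
y: successors {y}; ~<><>(p | q) there: y:F. ✗
— 0 worlds.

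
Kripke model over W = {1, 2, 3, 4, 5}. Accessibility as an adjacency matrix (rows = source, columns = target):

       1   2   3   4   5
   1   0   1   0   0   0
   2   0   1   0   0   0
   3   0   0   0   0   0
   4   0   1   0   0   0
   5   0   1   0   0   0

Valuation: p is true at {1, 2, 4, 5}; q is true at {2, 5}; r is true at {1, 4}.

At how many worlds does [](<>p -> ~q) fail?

1: successors {2}; <>p -> ~q there: 2:F. ✗
2: successors {2}; <>p -> ~q there: 2:F. ✗
3: no successors, so [](<>p -> ~q) holds vacuously. ✓
4: successors {2}; <>p -> ~q there: 2:F. ✗
5: successors {2}; <>p -> ~q there: 2:F. ✗
Satisfying worlds: {3}.
So [](<>p -> ~q) fails at the other 4 worlds.

4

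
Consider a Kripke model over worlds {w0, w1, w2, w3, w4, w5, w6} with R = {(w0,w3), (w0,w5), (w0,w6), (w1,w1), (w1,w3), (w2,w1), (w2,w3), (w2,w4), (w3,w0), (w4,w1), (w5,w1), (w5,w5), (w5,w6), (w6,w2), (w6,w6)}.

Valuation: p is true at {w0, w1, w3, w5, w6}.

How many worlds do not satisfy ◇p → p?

w0: ◇p is T, p is T. ✓
w1: ◇p is T, p is T. ✓
w2: ◇p is T, p is F. ✗
w3: ◇p is T, p is T. ✓
w4: ◇p is T, p is F. ✗
w5: ◇p is T, p is T. ✓
w6: ◇p is T, p is T. ✓
Satisfying worlds: {w0, w1, w3, w5, w6}.
So ◇p → p fails at the other 2 worlds.

2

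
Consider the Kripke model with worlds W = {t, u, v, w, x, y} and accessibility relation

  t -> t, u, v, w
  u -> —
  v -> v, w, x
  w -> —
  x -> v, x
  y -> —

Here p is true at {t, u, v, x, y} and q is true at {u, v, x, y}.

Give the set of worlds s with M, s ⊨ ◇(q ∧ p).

{t, v, x}

t: successors {t, u, v, w}; q ∧ p there: t:F, u:T, v:T, w:F. ✓
u: no successors, so ◇(q ∧ p) fails. ✗
v: successors {v, w, x}; q ∧ p there: v:T, w:F, x:T. ✓
w: no successors, so ◇(q ∧ p) fails. ✗
x: successors {v, x}; q ∧ p there: v:T, x:T. ✓
y: no successors, so ◇(q ∧ p) fails. ✗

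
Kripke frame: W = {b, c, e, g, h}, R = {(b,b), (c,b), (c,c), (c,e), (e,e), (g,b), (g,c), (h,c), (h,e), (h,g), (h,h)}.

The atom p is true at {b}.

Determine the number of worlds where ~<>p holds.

b: <>p is T. ✗
c: <>p is T. ✗
e: <>p is F. ✓
g: <>p is T. ✗
h: <>p is F. ✓
Satisfying worlds: {e, h}.

2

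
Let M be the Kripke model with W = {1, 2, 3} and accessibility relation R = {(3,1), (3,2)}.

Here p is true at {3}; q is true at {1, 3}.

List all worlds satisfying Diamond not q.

{3}

1: no successors, so Diamond not q fails. ✗
2: no successors, so Diamond not q fails. ✗
3: successors {1, 2}; not q there: 1:F, 2:T. ✓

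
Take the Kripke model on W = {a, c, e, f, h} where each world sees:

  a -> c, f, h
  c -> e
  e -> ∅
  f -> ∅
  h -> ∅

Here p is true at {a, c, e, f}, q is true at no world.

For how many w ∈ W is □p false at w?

a: successors {c, f, h}; p there: c:T, f:T, h:F. ✗
c: successors {e}; p there: e:T. ✓
e: no successors, so □p holds vacuously. ✓
f: no successors, so □p holds vacuously. ✓
h: no successors, so □p holds vacuously. ✓
Satisfying worlds: {c, e, f, h}.
So □p fails at the other 1 world.

1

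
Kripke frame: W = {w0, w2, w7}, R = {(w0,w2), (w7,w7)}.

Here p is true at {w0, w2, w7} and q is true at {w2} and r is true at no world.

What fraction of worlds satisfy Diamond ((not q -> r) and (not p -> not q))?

1/3

w0: successors {w2}; (not q -> r) and (not p -> not q) there: w2:T. ✓
w2: no successors, so Diamond ((not q -> r) and (not p -> not q)) fails. ✗
w7: successors {w7}; (not q -> r) and (not p -> not q) there: w7:F. ✗
That's 1 of 3 worlds, so 1/3.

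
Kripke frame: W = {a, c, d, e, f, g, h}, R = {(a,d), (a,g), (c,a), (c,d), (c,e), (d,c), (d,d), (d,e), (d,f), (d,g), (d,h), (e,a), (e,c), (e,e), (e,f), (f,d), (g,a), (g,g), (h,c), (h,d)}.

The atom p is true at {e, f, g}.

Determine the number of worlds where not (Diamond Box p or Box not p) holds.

a: Diamond Box p or Box not p is F. ✓
c: Diamond Box p or Box not p is F. ✓
d: Diamond Box p or Box not p is F. ✓
e: Diamond Box p or Box not p is F. ✓
f: Diamond Box p or Box not p is T. ✗
g: Diamond Box p or Box not p is F. ✓
h: Diamond Box p or Box not p is T. ✗
Satisfying worlds: {a, c, d, e, g}.

5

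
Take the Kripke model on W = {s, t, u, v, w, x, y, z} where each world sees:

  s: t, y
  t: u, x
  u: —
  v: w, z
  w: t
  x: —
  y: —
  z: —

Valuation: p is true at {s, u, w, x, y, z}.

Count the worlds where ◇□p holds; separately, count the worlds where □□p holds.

For ◇□p:
s: successors {t, y}; □p there: t:T, y:T. ✓
t: successors {u, x}; □p there: u:T, x:T. ✓
u: no successors, so ◇□p fails. ✗
v: successors {w, z}; □p there: w:F, z:T. ✓
w: successors {t}; □p there: t:T. ✓
x: no successors, so ◇□p fails. ✗
y: no successors, so ◇□p fails. ✗
z: no successors, so ◇□p fails. ✗
— 4 worlds.
For □□p:
s: successors {t, y}; □p there: t:T, y:T. ✓
t: successors {u, x}; □p there: u:T, x:T. ✓
u: no successors, so □□p holds vacuously. ✓
v: successors {w, z}; □p there: w:F, z:T. ✗
w: successors {t}; □p there: t:T. ✓
x: no successors, so □□p holds vacuously. ✓
y: no successors, so □□p holds vacuously. ✓
z: no successors, so □□p holds vacuously. ✓
— 7 worlds.

4 and 7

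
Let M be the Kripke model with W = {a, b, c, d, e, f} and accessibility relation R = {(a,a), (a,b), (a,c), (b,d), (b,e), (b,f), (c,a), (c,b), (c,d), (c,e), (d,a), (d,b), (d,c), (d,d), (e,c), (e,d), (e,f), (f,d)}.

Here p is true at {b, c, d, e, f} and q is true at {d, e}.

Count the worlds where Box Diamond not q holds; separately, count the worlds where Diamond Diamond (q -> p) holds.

For Box Diamond not q:
a: successors {a, b, c}; Diamond not q there: a:T, b:T, c:T. ✓
b: successors {d, e, f}; Diamond not q there: d:T, e:T, f:F. ✗
c: successors {a, b, d, e}; Diamond not q there: a:T, b:T, d:T, e:T. ✓
d: successors {a, b, c, d}; Diamond not q there: a:T, b:T, c:T, d:T. ✓
e: successors {c, d, f}; Diamond not q there: c:T, d:T, f:F. ✗
f: successors {d}; Diamond not q there: d:T. ✓
— 4 worlds.
For Diamond Diamond (q -> p):
a: successors {a, b, c}; Diamond (q -> p) there: a:T, b:T, c:T. ✓
b: successors {d, e, f}; Diamond (q -> p) there: d:T, e:T, f:T. ✓
c: successors {a, b, d, e}; Diamond (q -> p) there: a:T, b:T, d:T, e:T. ✓
d: successors {a, b, c, d}; Diamond (q -> p) there: a:T, b:T, c:T, d:T. ✓
e: successors {c, d, f}; Diamond (q -> p) there: c:T, d:T, f:T. ✓
f: successors {d}; Diamond (q -> p) there: d:T. ✓
— 6 worlds.

4 and 6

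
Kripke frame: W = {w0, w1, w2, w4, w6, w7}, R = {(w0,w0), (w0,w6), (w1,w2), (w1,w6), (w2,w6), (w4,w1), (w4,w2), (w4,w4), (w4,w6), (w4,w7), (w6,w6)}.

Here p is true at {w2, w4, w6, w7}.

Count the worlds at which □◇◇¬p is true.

1

w0: successors {w0, w6}; ◇◇¬p there: w0:T, w6:F. ✗
w1: successors {w2, w6}; ◇◇¬p there: w2:F, w6:F. ✗
w2: successors {w6}; ◇◇¬p there: w6:F. ✗
w4: successors {w1, w2, w4, w6, w7}; ◇◇¬p there: w1:F, w2:F, w4:T, w6:F, w7:F. ✗
w6: successors {w6}; ◇◇¬p there: w6:F. ✗
w7: no successors, so □◇◇¬p holds vacuously. ✓
Satisfying worlds: {w7}.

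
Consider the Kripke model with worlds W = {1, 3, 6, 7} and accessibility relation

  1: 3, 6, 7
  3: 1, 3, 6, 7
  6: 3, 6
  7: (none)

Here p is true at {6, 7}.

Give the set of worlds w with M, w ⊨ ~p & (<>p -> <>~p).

1: ~p is T, <>p -> <>~p is T. ✓
3: ~p is T, <>p -> <>~p is T. ✓
6: ~p is F, <>p -> <>~p is T. ✗
7: ~p is F, <>p -> <>~p is T. ✗

{1, 3}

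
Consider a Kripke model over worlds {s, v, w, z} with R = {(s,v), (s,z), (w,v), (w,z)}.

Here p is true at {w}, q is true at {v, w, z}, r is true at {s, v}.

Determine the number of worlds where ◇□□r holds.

s: successors {v, z}; □□r there: v:T, z:T. ✓
v: no successors, so ◇□□r fails. ✗
w: successors {v, z}; □□r there: v:T, z:T. ✓
z: no successors, so ◇□□r fails. ✗
Satisfying worlds: {s, w}.

2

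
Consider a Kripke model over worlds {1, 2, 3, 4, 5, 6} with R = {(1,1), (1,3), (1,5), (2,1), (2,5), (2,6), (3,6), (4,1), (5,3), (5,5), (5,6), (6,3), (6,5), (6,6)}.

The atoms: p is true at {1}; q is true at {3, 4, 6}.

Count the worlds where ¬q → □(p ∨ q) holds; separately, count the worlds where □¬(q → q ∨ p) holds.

For ¬q → □(p ∨ q):
1: ¬q is T, □(p ∨ q) is F. ✗
2: ¬q is T, □(p ∨ q) is F. ✗
3: ¬q is F, □(p ∨ q) is T. ✓
4: ¬q is F, □(p ∨ q) is T. ✓
5: ¬q is T, □(p ∨ q) is F. ✗
6: ¬q is F, □(p ∨ q) is F. ✓
— 3 worlds.
For □¬(q → q ∨ p):
1: successors {1, 3, 5}; ¬(q → q ∨ p) there: 1:F, 3:F, 5:F. ✗
2: successors {1, 5, 6}; ¬(q → q ∨ p) there: 1:F, 5:F, 6:F. ✗
3: successors {6}; ¬(q → q ∨ p) there: 6:F. ✗
4: successors {1}; ¬(q → q ∨ p) there: 1:F. ✗
5: successors {3, 5, 6}; ¬(q → q ∨ p) there: 3:F, 5:F, 6:F. ✗
6: successors {3, 5, 6}; ¬(q → q ∨ p) there: 3:F, 5:F, 6:F. ✗
— 0 worlds.

3 and 0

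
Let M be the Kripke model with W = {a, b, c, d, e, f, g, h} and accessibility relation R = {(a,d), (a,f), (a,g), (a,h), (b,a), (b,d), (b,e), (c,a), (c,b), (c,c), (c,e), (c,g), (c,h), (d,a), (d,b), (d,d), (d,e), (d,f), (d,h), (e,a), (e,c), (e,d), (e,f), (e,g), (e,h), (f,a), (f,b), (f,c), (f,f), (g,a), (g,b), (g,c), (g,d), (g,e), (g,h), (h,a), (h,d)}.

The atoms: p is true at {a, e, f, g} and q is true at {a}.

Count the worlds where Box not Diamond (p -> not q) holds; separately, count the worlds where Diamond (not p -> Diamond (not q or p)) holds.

0 and 8

For Box not Diamond (p -> not q):
a: successors {d, f, g, h}; not Diamond (p -> not q) there: d:F, f:F, g:F, h:F. ✗
b: successors {a, d, e}; not Diamond (p -> not q) there: a:F, d:F, e:F. ✗
c: successors {a, b, c, e, g, h}; not Diamond (p -> not q) there: a:F, b:F, c:F, e:F, g:F, h:F. ✗
d: successors {a, b, d, e, f, h}; not Diamond (p -> not q) there: a:F, b:F, d:F, e:F, f:F, h:F. ✗
e: successors {a, c, d, f, g, h}; not Diamond (p -> not q) there: a:F, c:F, d:F, f:F, g:F, h:F. ✗
f: successors {a, b, c, f}; not Diamond (p -> not q) there: a:F, b:F, c:F, f:F. ✗
g: successors {a, b, c, d, e, h}; not Diamond (p -> not q) there: a:F, b:F, c:F, d:F, e:F, h:F. ✗
h: successors {a, d}; not Diamond (p -> not q) there: a:F, d:F. ✗
— 0 worlds.
For Diamond (not p -> Diamond (not q or p)):
a: successors {d, f, g, h}; not p -> Diamond (not q or p) there: d:T, f:T, g:T, h:T. ✓
b: successors {a, d, e}; not p -> Diamond (not q or p) there: a:T, d:T, e:T. ✓
c: successors {a, b, c, e, g, h}; not p -> Diamond (not q or p) there: a:T, b:T, c:T, e:T, g:T, h:T. ✓
d: successors {a, b, d, e, f, h}; not p -> Diamond (not q or p) there: a:T, b:T, d:T, e:T, f:T, h:T. ✓
e: successors {a, c, d, f, g, h}; not p -> Diamond (not q or p) there: a:T, c:T, d:T, f:T, g:T, h:T. ✓
f: successors {a, b, c, f}; not p -> Diamond (not q or p) there: a:T, b:T, c:T, f:T. ✓
g: successors {a, b, c, d, e, h}; not p -> Diamond (not q or p) there: a:T, b:T, c:T, d:T, e:T, h:T. ✓
h: successors {a, d}; not p -> Diamond (not q or p) there: a:T, d:T. ✓
— 8 worlds.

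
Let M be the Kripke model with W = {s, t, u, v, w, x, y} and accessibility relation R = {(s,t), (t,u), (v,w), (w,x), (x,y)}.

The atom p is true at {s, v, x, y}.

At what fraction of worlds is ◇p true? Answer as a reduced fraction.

s: successors {t}; p there: t:F. ✗
t: successors {u}; p there: u:F. ✗
u: no successors, so ◇p fails. ✗
v: successors {w}; p there: w:F. ✗
w: successors {x}; p there: x:T. ✓
x: successors {y}; p there: y:T. ✓
y: no successors, so ◇p fails. ✗
That's 2 of 7 worlds, so 2/7.

2/7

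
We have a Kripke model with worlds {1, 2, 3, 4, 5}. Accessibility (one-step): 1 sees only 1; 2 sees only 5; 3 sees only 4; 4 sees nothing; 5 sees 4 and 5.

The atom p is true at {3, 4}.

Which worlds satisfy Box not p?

1: successors {1}; not p there: 1:T. ✓
2: successors {5}; not p there: 5:T. ✓
3: successors {4}; not p there: 4:F. ✗
4: no successors, so Box not p holds vacuously. ✓
5: successors {4, 5}; not p there: 4:F, 5:T. ✗

{1, 2, 4}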